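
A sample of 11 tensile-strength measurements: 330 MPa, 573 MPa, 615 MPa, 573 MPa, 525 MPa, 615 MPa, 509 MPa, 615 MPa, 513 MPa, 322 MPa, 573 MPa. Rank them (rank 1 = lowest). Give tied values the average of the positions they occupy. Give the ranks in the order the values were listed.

2, 7, 10, 7, 5, 10, 3, 10, 4, 1, 7

Sorted (ascending): 322, 330, 509, 513, 525, 573, 573, 573, 615, 615, 615
The 3 values of 573 occupy positions 6–8 → average rank 7.
The 3 values of 615 occupy positions 9–11 → average rank 10.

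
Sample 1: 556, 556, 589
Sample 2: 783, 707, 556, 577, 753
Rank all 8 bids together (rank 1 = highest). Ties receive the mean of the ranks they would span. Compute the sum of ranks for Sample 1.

Sorted (descending): 783, 753, 707, 589, 577, 556, 556, 556
The 3 values of 556 occupy positions 6–8 → average rank 7.
Sample 1 values → pooled ranks: 556→7, 556→7, 589→4
Rank sum = 7 + 7 + 4 = 18

18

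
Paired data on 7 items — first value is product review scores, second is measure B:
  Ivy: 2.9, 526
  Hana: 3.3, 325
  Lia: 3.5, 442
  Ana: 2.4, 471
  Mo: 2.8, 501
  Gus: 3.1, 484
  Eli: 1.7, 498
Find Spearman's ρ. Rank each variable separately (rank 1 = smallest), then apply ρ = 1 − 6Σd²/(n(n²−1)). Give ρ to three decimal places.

-0.536

Ranks of variable 1: 4, 6, 7, 2, 3, 5, 1
Ranks of variable 2: 7, 1, 2, 3, 6, 4, 5
d = r₁ − r₂: -3, 5, 5, -1, -3, 1, -4
d²: 9, 25, 25, 1, 9, 1, 16; Σd² = 86
ρ = 1 − 6·86/(7·48) = 1 − 516/336 = -0.536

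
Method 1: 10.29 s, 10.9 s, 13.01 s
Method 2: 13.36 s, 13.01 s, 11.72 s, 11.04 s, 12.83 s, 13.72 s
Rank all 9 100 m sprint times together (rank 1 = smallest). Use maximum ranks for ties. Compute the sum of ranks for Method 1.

10

Sorted (ascending): 10.29, 10.9, 11.04, 11.72, 12.83, 13.01, 13.01, 13.36, 13.72
The 2 values of 13.01 occupy positions 6–7 → each gets rank 7.
Method 1 values → pooled ranks: 10.29→1, 10.9→2, 13.01→7
Rank sum = 1 + 2 + 7 = 10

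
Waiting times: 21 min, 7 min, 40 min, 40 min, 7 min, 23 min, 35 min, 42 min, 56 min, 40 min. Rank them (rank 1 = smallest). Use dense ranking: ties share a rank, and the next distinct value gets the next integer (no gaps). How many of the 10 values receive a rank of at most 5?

8

Sorted (ascending): 7, 7, 21, 23, 35, 40, 40, 40, 42, 56
The 2 values of 7 share dense rank 1.
The 3 values of 40 share dense rank 5.
Remaining distinct values take the next consecutive integers.
Ranks ≤ 5: {1, 1, 2, 3, 4, 5, 5, 5} → 8 values.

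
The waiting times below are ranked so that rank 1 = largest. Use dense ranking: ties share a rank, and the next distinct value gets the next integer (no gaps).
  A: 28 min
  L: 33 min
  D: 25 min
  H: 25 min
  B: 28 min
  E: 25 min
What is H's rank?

3

Sorted (descending): 33, 28, 28, 25, 25, 25
The 2 values of 28 share dense rank 2.
The 3 values of 25 share dense rank 3.
Remaining distinct values take the next consecutive integers.
H has value 25 min → rank 3.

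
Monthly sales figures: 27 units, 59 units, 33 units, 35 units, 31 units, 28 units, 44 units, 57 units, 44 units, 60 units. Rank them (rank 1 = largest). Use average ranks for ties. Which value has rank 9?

28

Sorted (descending): 60, 59, 57, 44, 44, 35, 33, 31, 28, 27
The 2 values of 44 occupy positions 4–5 → average rank (4+5)/2 = 4.5.
Rank 9 → value 28.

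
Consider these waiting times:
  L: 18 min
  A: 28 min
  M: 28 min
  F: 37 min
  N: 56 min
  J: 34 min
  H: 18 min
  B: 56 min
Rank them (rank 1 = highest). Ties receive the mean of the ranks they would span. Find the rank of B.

1.5

Sorted (descending): 56, 56, 37, 34, 28, 28, 18, 18
The 2 values of 56 occupy positions 1–2 → average rank (1+2)/2 = 1.5.
The 2 values of 28 occupy positions 5–6 → average rank (5+6)/2 = 5.5.
The 2 values of 18 occupy positions 7–8 → average rank (7+8)/2 = 7.5.
B has value 56 min → rank 1.5.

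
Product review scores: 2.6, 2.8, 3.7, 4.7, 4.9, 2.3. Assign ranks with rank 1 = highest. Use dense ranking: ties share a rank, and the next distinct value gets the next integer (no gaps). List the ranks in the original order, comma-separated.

Sorted (descending): 4.9, 4.7, 3.7, 2.8, 2.6, 2.3
No ties — each value takes its position as its rank.

5, 4, 3, 2, 1, 6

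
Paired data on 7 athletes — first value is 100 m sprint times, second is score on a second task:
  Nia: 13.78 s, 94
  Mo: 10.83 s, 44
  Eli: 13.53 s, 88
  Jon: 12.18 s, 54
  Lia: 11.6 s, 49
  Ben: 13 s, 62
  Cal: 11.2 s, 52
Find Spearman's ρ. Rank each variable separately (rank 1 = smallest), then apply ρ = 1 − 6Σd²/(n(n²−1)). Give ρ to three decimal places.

0.964

Ranks of variable 1: 7, 1, 6, 4, 3, 5, 2
Ranks of variable 2: 7, 1, 6, 4, 2, 5, 3
d = r₁ − r₂: 0, 0, 0, 0, 1, 0, -1
d²: 0, 0, 0, 0, 1, 0, 1; Σd² = 2
ρ = 1 − 6·2/(7·48) = 1 − 12/336 = 0.964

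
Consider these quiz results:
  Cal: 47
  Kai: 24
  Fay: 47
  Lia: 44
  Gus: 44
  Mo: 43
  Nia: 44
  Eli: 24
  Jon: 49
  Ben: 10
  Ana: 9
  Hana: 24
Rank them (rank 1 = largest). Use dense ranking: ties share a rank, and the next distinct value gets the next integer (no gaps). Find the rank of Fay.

2

Sorted (descending): 49, 47, 47, 44, 44, 44, 43, 24, 24, 24, 10, 9
The 2 values of 47 share dense rank 2.
The 3 values of 44 share dense rank 3.
The 3 values of 24 share dense rank 5.
Remaining distinct values take the next consecutive integers.
Fay has value 47 → rank 2.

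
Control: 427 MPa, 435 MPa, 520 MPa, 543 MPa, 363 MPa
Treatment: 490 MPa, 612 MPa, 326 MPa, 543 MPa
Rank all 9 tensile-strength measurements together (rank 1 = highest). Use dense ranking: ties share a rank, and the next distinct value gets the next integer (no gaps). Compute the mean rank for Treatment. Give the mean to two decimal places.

Sorted (descending): 612, 543, 543, 520, 490, 435, 427, 363, 326
The 2 values of 543 share dense rank 2.
Remaining distinct values take the next consecutive integers.
Treatment values → pooled ranks: 490→4, 612→1, 326→8, 543→2
Mean rank = (4 + 1 + 8 + 2) / 4 = 3.75

3.75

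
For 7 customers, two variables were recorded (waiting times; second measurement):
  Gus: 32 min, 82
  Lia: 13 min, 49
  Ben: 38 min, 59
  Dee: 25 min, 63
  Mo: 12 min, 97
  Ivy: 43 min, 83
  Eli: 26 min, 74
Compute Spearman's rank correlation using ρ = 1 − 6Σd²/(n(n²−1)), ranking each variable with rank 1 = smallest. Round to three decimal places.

0.036

Ranks of variable 1: 5, 2, 6, 3, 1, 7, 4
Ranks of variable 2: 5, 1, 2, 3, 7, 6, 4
d = r₁ − r₂: 0, 1, 4, 0, -6, 1, 0
d²: 0, 1, 16, 0, 36, 1, 0; Σd² = 54
ρ = 1 − 6·54/(7·48) = 1 − 324/336 = 0.036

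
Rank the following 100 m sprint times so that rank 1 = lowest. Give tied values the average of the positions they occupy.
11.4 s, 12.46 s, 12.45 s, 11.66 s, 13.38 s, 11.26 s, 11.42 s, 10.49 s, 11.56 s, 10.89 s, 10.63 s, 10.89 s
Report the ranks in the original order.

6, 11, 10, 9, 12, 5, 7, 1, 8, 3.5, 2, 3.5

Sorted (ascending): 10.49, 10.63, 10.89, 10.89, 11.26, 11.4, 11.42, 11.56, 11.66, 12.45, 12.46, 13.38
The 2 values of 10.89 occupy positions 3–4 → average rank (3+4)/2 = 3.5.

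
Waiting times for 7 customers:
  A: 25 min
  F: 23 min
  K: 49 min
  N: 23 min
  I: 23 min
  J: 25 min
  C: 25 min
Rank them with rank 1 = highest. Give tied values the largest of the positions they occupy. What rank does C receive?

4

Sorted (descending): 49, 25, 25, 25, 23, 23, 23
The 3 values of 25 occupy positions 2–4 → each gets rank 4.
The 3 values of 23 occupy positions 5–7 → each gets rank 7.
C has value 25 min → rank 4.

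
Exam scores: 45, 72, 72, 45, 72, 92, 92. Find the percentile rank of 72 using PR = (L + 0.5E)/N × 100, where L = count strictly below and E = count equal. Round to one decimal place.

50.0

N = 7.
Strictly below 72: 2. Equal to 72: 3.
PR = (2 + 0.5·3)/7 × 100 = 50.0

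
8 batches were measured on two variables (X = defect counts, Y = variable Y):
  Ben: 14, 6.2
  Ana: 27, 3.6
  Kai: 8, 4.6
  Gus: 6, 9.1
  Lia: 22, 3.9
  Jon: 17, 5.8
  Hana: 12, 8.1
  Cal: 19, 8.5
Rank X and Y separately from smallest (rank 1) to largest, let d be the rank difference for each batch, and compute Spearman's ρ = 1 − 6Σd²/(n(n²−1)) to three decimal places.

-0.619

Ranks of variable 1: 4, 8, 2, 1, 7, 5, 3, 6
Ranks of variable 2: 5, 1, 3, 8, 2, 4, 6, 7
d = r₁ − r₂: -1, 7, -1, -7, 5, 1, -3, -1
d²: 1, 49, 1, 49, 25, 1, 9, 1; Σd² = 136
ρ = 1 − 6·136/(8·63) = 1 − 816/504 = -0.619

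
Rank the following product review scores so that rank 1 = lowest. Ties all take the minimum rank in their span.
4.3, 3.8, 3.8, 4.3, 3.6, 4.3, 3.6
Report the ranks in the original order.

Sorted (ascending): 3.6, 3.6, 3.8, 3.8, 4.3, 4.3, 4.3
The 2 values of 3.6 occupy positions 1–2 → each gets rank 1.
The 2 values of 3.8 occupy positions 3–4 → each gets rank 3.
The 3 values of 4.3 occupy positions 5–7 → each gets rank 5.

5, 3, 3, 5, 1, 5, 1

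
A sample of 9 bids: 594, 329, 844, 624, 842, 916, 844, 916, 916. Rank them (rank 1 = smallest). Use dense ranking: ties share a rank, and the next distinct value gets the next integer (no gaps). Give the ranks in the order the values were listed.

Sorted (ascending): 329, 594, 624, 842, 844, 844, 916, 916, 916
The 2 values of 844 share dense rank 5.
The 3 values of 916 share dense rank 6.
Remaining distinct values take the next consecutive integers.

2, 1, 5, 3, 4, 6, 5, 6, 6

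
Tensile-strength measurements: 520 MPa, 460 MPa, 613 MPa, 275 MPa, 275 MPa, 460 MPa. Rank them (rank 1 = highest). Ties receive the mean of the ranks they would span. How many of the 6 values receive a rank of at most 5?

4

Sorted (descending): 613, 520, 460, 460, 275, 275
The 2 values of 460 occupy positions 3–4 → average rank (3+4)/2 = 3.5.
The 2 values of 275 occupy positions 5–6 → average rank (5+6)/2 = 5.5.
Ranks ≤ 5: {1, 2, 3.5, 3.5} → 4 values.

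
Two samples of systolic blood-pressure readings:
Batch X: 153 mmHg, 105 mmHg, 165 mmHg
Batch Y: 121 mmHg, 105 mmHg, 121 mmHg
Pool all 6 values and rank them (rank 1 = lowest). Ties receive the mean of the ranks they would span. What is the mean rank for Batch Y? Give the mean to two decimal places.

2.83

Sorted (ascending): 105, 105, 121, 121, 153, 165
The 2 values of 105 occupy positions 1–2 → average rank (1+2)/2 = 1.5.
The 2 values of 121 occupy positions 3–4 → average rank (3+4)/2 = 3.5.
Batch Y values → pooled ranks: 121→3.5, 105→1.5, 121→3.5
Mean rank = (3.5 + 1.5 + 3.5) / 3 = 2.83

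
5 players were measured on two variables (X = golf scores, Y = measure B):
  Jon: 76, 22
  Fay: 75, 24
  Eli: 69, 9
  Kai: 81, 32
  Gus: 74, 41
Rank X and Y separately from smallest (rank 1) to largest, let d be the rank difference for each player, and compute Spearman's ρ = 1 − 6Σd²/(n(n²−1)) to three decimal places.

0.300

Ranks of variable 1: 4, 3, 1, 5, 2
Ranks of variable 2: 2, 3, 1, 4, 5
d = r₁ − r₂: 2, 0, 0, 1, -3
d²: 4, 0, 0, 1, 9; Σd² = 14
ρ = 1 − 6·14/(5·24) = 1 − 84/120 = 0.300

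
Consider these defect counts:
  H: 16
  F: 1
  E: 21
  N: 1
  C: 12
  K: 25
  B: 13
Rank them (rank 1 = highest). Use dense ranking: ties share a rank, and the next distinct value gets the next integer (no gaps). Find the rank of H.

3

Sorted (descending): 25, 21, 16, 13, 12, 1, 1
The 2 values of 1 share dense rank 6.
Remaining distinct values take the next consecutive integers.
H has value 16 → rank 3.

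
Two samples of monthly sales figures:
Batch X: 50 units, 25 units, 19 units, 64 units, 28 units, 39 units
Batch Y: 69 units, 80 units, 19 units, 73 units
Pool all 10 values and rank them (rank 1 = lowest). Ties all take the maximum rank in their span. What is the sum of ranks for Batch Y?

29

Sorted (ascending): 19, 19, 25, 28, 39, 50, 64, 69, 73, 80
The 2 values of 19 occupy positions 1–2 → each gets rank 2.
Batch Y values → pooled ranks: 69→8, 80→10, 19→2, 73→9
Rank sum = 8 + 10 + 2 + 9 = 29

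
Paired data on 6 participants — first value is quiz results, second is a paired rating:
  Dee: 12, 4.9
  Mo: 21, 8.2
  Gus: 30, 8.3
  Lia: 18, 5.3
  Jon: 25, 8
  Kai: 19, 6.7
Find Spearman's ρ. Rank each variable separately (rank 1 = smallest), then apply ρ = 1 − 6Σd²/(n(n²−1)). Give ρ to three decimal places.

0.943

Ranks of variable 1: 1, 4, 6, 2, 5, 3
Ranks of variable 2: 1, 5, 6, 2, 4, 3
d = r₁ − r₂: 0, -1, 0, 0, 1, 0
d²: 0, 1, 0, 0, 1, 0; Σd² = 2
ρ = 1 − 6·2/(6·35) = 1 − 12/210 = 0.943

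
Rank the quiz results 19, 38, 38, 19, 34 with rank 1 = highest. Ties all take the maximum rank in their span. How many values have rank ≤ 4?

3

Sorted (descending): 38, 38, 34, 19, 19
The 2 values of 38 occupy positions 1–2 → each gets rank 2.
The 2 values of 19 occupy positions 4–5 → each gets rank 5.
Ranks ≤ 4: {2, 2, 3} → 3 values.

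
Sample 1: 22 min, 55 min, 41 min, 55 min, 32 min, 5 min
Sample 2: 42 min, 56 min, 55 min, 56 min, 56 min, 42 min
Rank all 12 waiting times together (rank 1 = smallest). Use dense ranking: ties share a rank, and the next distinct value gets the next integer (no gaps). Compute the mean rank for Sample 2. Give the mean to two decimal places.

6.17

Sorted (ascending): 5, 22, 32, 41, 42, 42, 55, 55, 55, 56, 56, 56
The 2 values of 42 share dense rank 5.
The 3 values of 55 share dense rank 6.
The 3 values of 56 share dense rank 7.
Remaining distinct values take the next consecutive integers.
Sample 2 values → pooled ranks: 42→5, 56→7, 55→6, 56→7, 56→7, 42→5
Mean rank = (5 + 7 + 6 + 7 + 7 + 5) / 6 = 6.17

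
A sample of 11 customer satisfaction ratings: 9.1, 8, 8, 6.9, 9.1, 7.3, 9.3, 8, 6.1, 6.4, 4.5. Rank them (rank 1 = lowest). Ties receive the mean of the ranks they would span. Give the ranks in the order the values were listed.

Sorted (ascending): 4.5, 6.1, 6.4, 6.9, 7.3, 8, 8, 8, 9.1, 9.1, 9.3
The 3 values of 8 occupy positions 6–8 → average rank 7.
The 2 values of 9.1 occupy positions 9–10 → average rank (9+10)/2 = 9.5.

9.5, 7, 7, 4, 9.5, 5, 11, 7, 2, 3, 1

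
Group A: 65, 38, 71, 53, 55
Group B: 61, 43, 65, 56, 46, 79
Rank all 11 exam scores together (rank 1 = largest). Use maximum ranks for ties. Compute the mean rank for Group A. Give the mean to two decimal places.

Sorted (descending): 79, 71, 65, 65, 61, 56, 55, 53, 46, 43, 38
The 2 values of 65 occupy positions 3–4 → each gets rank 4.
Group A values → pooled ranks: 65→4, 38→11, 71→2, 53→8, 55→7
Mean rank = (4 + 11 + 2 + 8 + 7) / 5 = 6.40

6.40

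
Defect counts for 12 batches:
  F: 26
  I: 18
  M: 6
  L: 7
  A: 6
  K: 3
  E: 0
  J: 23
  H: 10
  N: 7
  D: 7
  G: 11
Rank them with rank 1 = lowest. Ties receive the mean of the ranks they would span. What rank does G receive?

Sorted (ascending): 0, 3, 6, 6, 7, 7, 7, 10, 11, 18, 23, 26
The 2 values of 6 occupy positions 3–4 → average rank (3+4)/2 = 3.5.
The 3 values of 7 occupy positions 5–7 → average rank 6.
G has value 11 → rank 9.

9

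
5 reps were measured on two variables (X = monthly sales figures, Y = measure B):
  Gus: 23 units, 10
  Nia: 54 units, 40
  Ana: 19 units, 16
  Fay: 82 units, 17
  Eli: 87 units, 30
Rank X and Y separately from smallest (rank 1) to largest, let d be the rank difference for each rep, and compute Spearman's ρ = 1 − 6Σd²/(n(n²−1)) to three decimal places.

Ranks of variable 1: 2, 3, 1, 4, 5
Ranks of variable 2: 1, 5, 2, 3, 4
d = r₁ − r₂: 1, -2, -1, 1, 1
d²: 1, 4, 1, 1, 1; Σd² = 8
ρ = 1 − 6·8/(5·24) = 1 − 48/120 = 0.600

0.600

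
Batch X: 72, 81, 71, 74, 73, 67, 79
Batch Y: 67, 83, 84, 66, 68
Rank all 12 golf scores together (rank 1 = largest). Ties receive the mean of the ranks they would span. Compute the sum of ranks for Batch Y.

Sorted (descending): 84, 83, 81, 79, 74, 73, 72, 71, 68, 67, 67, 66
The 2 values of 67 occupy positions 10–11 → average rank (10+11)/2 = 10.5.
Batch Y values → pooled ranks: 67→10.5, 83→2, 84→1, 66→12, 68→9
Rank sum = 10.5 + 2 + 1 + 12 + 9 = 34.5

34.5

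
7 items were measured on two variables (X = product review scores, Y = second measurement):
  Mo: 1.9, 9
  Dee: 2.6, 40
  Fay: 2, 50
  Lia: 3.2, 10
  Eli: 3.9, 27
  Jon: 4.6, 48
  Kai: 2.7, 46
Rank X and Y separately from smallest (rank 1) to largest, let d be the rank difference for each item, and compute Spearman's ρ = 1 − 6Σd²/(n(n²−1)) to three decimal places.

0.179

Ranks of variable 1: 1, 3, 2, 5, 6, 7, 4
Ranks of variable 2: 1, 4, 7, 2, 3, 6, 5
d = r₁ − r₂: 0, -1, -5, 3, 3, 1, -1
d²: 0, 1, 25, 9, 9, 1, 1; Σd² = 46
ρ = 1 − 6·46/(7·48) = 1 − 276/336 = 0.179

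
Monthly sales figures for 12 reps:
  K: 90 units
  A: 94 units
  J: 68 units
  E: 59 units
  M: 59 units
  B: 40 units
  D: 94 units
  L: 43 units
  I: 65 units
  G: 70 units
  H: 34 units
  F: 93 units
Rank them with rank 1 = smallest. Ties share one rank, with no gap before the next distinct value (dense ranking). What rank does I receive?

5

Sorted (ascending): 34, 40, 43, 59, 59, 65, 68, 70, 90, 93, 94, 94
The 2 values of 59 share dense rank 4.
The 2 values of 94 share dense rank 10.
Remaining distinct values take the next consecutive integers.
I has value 65 units → rank 5.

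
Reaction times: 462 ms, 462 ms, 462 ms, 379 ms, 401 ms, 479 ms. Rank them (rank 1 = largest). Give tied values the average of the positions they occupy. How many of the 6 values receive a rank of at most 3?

Sorted (descending): 479, 462, 462, 462, 401, 379
The 3 values of 462 occupy positions 2–4 → average rank 3.
Ranks ≤ 3: {1, 3, 3, 3} → 4 values.

4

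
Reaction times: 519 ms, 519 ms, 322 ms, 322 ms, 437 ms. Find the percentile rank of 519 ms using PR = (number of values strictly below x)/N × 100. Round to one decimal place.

N = 5.
Strictly below 519: 3. Equal to 519: 2.
PR = 3/5 × 100 = 60.0

60.0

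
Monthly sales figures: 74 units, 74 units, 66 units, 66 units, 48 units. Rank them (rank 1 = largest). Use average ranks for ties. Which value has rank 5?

Sorted (descending): 74, 74, 66, 66, 48
The 2 values of 74 occupy positions 1–2 → average rank (1+2)/2 = 1.5.
The 2 values of 66 occupy positions 3–4 → average rank (3+4)/2 = 3.5.
Rank 5 → value 48.

48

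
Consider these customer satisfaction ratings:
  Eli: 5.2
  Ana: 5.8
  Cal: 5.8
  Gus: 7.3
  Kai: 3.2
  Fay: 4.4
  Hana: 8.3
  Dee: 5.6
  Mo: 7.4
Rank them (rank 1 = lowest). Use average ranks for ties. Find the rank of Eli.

3

Sorted (ascending): 3.2, 4.4, 5.2, 5.6, 5.8, 5.8, 7.3, 7.4, 8.3
The 2 values of 5.8 occupy positions 5–6 → average rank (5+6)/2 = 5.5.
Eli has value 5.2 → rank 3.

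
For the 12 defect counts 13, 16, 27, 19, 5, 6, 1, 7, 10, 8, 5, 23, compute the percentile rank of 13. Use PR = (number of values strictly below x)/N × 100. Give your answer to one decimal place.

58.3

N = 12.
Strictly below 13: 7. Equal to 13: 1.
PR = 7/12 × 100 = 58.3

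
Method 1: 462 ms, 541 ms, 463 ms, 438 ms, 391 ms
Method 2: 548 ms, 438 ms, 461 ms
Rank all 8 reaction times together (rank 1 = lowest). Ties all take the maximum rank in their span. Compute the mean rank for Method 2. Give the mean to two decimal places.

Sorted (ascending): 391, 438, 438, 461, 462, 463, 541, 548
The 2 values of 438 occupy positions 2–3 → each gets rank 3.
Method 2 values → pooled ranks: 548→8, 438→3, 461→4
Mean rank = (8 + 3 + 4) / 3 = 5.00

5.00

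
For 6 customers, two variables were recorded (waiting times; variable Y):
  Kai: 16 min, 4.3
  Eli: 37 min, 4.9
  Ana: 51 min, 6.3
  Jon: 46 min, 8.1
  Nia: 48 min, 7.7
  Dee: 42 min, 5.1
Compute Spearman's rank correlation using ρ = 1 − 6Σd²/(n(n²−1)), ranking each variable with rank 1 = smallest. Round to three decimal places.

Ranks of variable 1: 1, 2, 6, 4, 5, 3
Ranks of variable 2: 1, 2, 4, 6, 5, 3
d = r₁ − r₂: 0, 0, 2, -2, 0, 0
d²: 0, 0, 4, 4, 0, 0; Σd² = 8
ρ = 1 − 6·8/(6·35) = 1 − 48/210 = 0.771

0.771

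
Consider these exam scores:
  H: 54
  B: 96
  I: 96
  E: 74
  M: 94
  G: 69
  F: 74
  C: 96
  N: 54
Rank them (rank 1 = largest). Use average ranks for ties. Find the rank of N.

8.5

Sorted (descending): 96, 96, 96, 94, 74, 74, 69, 54, 54
The 3 values of 96 occupy positions 1–3 → average rank 2.
The 2 values of 74 occupy positions 5–6 → average rank (5+6)/2 = 5.5.
The 2 values of 54 occupy positions 8–9 → average rank (8+9)/2 = 8.5.
N has value 54 → rank 8.5.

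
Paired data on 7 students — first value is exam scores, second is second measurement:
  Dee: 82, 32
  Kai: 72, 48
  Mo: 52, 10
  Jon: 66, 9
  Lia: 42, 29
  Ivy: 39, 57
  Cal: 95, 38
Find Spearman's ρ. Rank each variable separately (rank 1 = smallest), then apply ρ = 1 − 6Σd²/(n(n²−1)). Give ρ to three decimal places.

0.000

Ranks of variable 1: 6, 5, 3, 4, 2, 1, 7
Ranks of variable 2: 4, 6, 2, 1, 3, 7, 5
d = r₁ − r₂: 2, -1, 1, 3, -1, -6, 2
d²: 4, 1, 1, 9, 1, 36, 4; Σd² = 56
ρ = 1 − 6·56/(7·48) = 1 − 336/336 = 0.000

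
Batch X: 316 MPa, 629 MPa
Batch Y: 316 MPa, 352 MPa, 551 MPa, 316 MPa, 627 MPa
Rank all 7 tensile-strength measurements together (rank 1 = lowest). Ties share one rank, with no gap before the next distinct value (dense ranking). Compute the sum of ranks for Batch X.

Sorted (ascending): 316, 316, 316, 352, 551, 627, 629
The 3 values of 316 share dense rank 1.
Remaining distinct values take the next consecutive integers.
Batch X values → pooled ranks: 316→1, 629→5
Rank sum = 1 + 5 = 6

6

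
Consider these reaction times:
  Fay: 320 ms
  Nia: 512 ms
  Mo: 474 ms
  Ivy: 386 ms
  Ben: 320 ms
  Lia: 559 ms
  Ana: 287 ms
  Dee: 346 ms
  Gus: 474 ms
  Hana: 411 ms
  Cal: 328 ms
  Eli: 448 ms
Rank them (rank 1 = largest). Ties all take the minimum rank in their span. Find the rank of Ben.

10

Sorted (descending): 559, 512, 474, 474, 448, 411, 386, 346, 328, 320, 320, 287
The 2 values of 474 occupy positions 3–4 → each gets rank 3.
The 2 values of 320 occupy positions 10–11 → each gets rank 10.
Ben has value 320 ms → rank 10.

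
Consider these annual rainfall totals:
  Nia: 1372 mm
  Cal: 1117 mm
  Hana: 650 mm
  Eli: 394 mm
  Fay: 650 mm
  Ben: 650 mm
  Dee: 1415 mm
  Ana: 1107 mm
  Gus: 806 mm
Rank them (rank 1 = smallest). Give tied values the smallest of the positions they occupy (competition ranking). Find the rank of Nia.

Sorted (ascending): 394, 650, 650, 650, 806, 1107, 1117, 1372, 1415
The 3 values of 650 occupy positions 2–4 → each gets rank 2.
Nia has value 1372 mm → rank 8.

8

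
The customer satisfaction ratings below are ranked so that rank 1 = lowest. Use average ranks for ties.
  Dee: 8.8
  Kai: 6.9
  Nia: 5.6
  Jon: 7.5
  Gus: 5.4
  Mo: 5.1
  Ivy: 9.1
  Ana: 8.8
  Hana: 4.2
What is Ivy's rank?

Sorted (ascending): 4.2, 5.1, 5.4, 5.6, 6.9, 7.5, 8.8, 8.8, 9.1
The 2 values of 8.8 occupy positions 7–8 → average rank (7+8)/2 = 7.5.
Ivy has value 9.1 → rank 9.

9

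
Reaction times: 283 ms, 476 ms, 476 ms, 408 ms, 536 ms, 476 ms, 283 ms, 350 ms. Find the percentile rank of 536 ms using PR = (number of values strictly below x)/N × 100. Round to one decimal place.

N = 8.
Strictly below 536: 7. Equal to 536: 1.
PR = 7/8 × 100 = 87.5

87.5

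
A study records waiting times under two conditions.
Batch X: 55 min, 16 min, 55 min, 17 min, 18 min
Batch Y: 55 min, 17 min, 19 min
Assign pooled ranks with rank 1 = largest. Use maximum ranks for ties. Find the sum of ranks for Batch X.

Sorted (descending): 55, 55, 55, 19, 18, 17, 17, 16
The 3 values of 55 occupy positions 1–3 → each gets rank 3.
The 2 values of 17 occupy positions 6–7 → each gets rank 7.
Batch X values → pooled ranks: 55→3, 16→8, 55→3, 17→7, 18→5
Rank sum = 3 + 8 + 3 + 7 + 5 = 26

26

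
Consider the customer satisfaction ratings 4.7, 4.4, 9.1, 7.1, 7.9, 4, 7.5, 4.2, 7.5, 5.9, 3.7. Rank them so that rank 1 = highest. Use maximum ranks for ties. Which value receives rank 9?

Sorted (descending): 9.1, 7.9, 7.5, 7.5, 7.1, 5.9, 4.7, 4.4, 4.2, 4, 3.7
The 2 values of 7.5 occupy positions 3–4 → each gets rank 4.
Rank 9 → value 4.2.

4.2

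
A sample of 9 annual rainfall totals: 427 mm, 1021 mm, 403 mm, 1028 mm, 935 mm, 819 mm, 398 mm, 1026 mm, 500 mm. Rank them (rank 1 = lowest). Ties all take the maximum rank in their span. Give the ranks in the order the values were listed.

Sorted (ascending): 398, 403, 427, 500, 819, 935, 1021, 1026, 1028
No ties — each value takes its position as its rank.

3, 7, 2, 9, 6, 5, 1, 8, 4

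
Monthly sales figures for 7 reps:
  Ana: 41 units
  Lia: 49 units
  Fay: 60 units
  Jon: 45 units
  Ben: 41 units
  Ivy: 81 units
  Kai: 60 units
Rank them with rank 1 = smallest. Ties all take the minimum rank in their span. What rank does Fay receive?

Sorted (ascending): 41, 41, 45, 49, 60, 60, 81
The 2 values of 41 occupy positions 1–2 → each gets rank 1.
The 2 values of 60 occupy positions 5–6 → each gets rank 5.
Fay has value 60 units → rank 5.

5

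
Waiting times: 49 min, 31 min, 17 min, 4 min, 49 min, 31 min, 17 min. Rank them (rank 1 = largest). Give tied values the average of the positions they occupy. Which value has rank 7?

Sorted (descending): 49, 49, 31, 31, 17, 17, 4
The 2 values of 49 occupy positions 1–2 → average rank (1+2)/2 = 1.5.
The 2 values of 31 occupy positions 3–4 → average rank (3+4)/2 = 3.5.
The 2 values of 17 occupy positions 5–6 → average rank (5+6)/2 = 5.5.
Rank 7 → value 4.

4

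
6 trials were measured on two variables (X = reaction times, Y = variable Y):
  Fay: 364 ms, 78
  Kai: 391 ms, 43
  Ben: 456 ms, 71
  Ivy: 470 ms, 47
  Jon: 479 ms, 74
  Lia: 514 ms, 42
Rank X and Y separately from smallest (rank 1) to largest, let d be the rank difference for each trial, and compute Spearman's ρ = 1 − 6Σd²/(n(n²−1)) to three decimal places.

Ranks of variable 1: 1, 2, 3, 4, 5, 6
Ranks of variable 2: 6, 2, 4, 3, 5, 1
d = r₁ − r₂: -5, 0, -1, 1, 0, 5
d²: 25, 0, 1, 1, 0, 25; Σd² = 52
ρ = 1 − 6·52/(6·35) = 1 − 312/210 = -0.486

-0.486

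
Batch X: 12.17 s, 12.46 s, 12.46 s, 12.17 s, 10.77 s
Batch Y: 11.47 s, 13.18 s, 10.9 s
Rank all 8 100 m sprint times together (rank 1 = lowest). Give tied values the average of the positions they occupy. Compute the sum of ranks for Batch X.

23

Sorted (ascending): 10.77, 10.9, 11.47, 12.17, 12.17, 12.46, 12.46, 13.18
The 2 values of 12.17 occupy positions 4–5 → average rank (4+5)/2 = 4.5.
The 2 values of 12.46 occupy positions 6–7 → average rank (6+7)/2 = 6.5.
Batch X values → pooled ranks: 12.17→4.5, 12.46→6.5, 12.46→6.5, 12.17→4.5, 10.77→1
Rank sum = 4.5 + 6.5 + 6.5 + 4.5 + 1 = 23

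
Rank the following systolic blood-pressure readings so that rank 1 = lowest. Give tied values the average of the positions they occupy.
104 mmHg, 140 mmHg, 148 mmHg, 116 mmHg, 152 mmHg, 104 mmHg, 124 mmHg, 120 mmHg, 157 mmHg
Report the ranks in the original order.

Sorted (ascending): 104, 104, 116, 120, 124, 140, 148, 152, 157
The 2 values of 104 occupy positions 1–2 → average rank (1+2)/2 = 1.5.

1.5, 6, 7, 3, 8, 1.5, 5, 4, 9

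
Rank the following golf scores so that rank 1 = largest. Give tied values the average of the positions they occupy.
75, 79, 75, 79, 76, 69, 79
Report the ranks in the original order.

Sorted (descending): 79, 79, 79, 76, 75, 75, 69
The 3 values of 79 occupy positions 1–3 → average rank 2.
The 2 values of 75 occupy positions 5–6 → average rank (5+6)/2 = 5.5.

5.5, 2, 5.5, 2, 4, 7, 2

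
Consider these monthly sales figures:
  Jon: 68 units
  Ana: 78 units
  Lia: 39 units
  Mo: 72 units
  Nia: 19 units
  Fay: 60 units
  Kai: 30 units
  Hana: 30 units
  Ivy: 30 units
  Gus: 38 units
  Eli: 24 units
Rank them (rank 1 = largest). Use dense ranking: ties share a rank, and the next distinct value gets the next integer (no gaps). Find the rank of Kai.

Sorted (descending): 78, 72, 68, 60, 39, 38, 30, 30, 30, 24, 19
The 3 values of 30 share dense rank 7.
Remaining distinct values take the next consecutive integers.
Kai has value 30 units → rank 7.

7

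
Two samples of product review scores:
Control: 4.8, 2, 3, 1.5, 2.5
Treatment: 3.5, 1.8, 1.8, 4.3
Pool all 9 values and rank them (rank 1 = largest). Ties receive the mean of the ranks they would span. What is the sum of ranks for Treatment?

Sorted (descending): 4.8, 4.3, 3.5, 3, 2.5, 2, 1.8, 1.8, 1.5
The 2 values of 1.8 occupy positions 7–8 → average rank (7+8)/2 = 7.5.
Treatment values → pooled ranks: 3.5→3, 1.8→7.5, 1.8→7.5, 4.3→2
Rank sum = 3 + 7.5 + 7.5 + 2 = 20

20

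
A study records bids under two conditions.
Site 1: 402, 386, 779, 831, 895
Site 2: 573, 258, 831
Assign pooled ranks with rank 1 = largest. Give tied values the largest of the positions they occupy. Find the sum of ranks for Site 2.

Sorted (descending): 895, 831, 831, 779, 573, 402, 386, 258
The 2 values of 831 occupy positions 2–3 → each gets rank 3.
Site 2 values → pooled ranks: 573→5, 258→8, 831→3
Rank sum = 5 + 8 + 3 = 16

16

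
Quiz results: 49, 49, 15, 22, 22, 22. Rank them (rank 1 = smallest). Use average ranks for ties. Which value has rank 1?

15

Sorted (ascending): 15, 22, 22, 22, 49, 49
The 3 values of 22 occupy positions 2–4 → average rank 3.
The 2 values of 49 occupy positions 5–6 → average rank (5+6)/2 = 5.5.
Rank 1 → value 15.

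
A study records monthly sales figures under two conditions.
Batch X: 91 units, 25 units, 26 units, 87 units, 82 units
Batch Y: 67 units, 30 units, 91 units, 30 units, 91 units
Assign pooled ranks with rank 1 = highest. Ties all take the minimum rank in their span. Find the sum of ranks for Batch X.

29

Sorted (descending): 91, 91, 91, 87, 82, 67, 30, 30, 26, 25
The 3 values of 91 occupy positions 1–3 → each gets rank 1.
The 2 values of 30 occupy positions 7–8 → each gets rank 7.
Batch X values → pooled ranks: 91→1, 25→10, 26→9, 87→4, 82→5
Rank sum = 1 + 10 + 9 + 4 + 5 = 29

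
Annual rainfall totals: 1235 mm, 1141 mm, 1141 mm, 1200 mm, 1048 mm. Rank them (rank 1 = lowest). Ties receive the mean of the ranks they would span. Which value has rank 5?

1235

Sorted (ascending): 1048, 1141, 1141, 1200, 1235
The 2 values of 1141 occupy positions 2–3 → average rank (2+3)/2 = 2.5.
Rank 5 → value 1235.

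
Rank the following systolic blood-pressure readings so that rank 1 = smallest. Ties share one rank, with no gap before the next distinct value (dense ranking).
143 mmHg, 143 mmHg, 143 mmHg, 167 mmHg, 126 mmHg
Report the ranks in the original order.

2, 2, 2, 3, 1

Sorted (ascending): 126, 143, 143, 143, 167
The 3 values of 143 share dense rank 2.
Remaining distinct values take the next consecutive integers.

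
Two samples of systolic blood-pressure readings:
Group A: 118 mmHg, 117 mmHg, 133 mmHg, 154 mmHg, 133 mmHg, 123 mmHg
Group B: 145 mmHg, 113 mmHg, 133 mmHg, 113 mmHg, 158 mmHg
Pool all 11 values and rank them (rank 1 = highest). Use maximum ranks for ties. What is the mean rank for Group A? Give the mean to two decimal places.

Sorted (descending): 158, 154, 145, 133, 133, 133, 123, 118, 117, 113, 113
The 3 values of 133 occupy positions 4–6 → each gets rank 6.
The 2 values of 113 occupy positions 10–11 → each gets rank 11.
Group A values → pooled ranks: 118→8, 117→9, 133→6, 154→2, 133→6, 123→7
Mean rank = (8 + 9 + 6 + 2 + 6 + 7) / 6 = 6.33

6.33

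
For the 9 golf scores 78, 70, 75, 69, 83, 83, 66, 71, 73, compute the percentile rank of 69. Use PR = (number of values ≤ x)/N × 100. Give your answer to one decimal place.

22.2

N = 9.
Strictly below 69: 1. Equal to 69: 1.
PR = 2/9 × 100 = 22.2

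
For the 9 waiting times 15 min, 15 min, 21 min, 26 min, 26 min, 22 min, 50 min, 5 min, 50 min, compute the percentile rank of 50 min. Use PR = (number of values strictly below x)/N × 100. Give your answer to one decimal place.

N = 9.
Strictly below 50: 7. Equal to 50: 2.
PR = 7/9 × 100 = 77.8

77.8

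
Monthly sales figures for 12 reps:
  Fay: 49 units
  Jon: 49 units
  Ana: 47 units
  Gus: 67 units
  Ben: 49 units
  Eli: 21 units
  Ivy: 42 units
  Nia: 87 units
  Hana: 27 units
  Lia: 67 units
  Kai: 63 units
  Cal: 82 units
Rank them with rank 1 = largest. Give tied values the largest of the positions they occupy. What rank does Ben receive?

Sorted (descending): 87, 82, 67, 67, 63, 49, 49, 49, 47, 42, 27, 21
The 2 values of 67 occupy positions 3–4 → each gets rank 4.
The 3 values of 49 occupy positions 6–8 → each gets rank 8.
Ben has value 49 units → rank 8.

8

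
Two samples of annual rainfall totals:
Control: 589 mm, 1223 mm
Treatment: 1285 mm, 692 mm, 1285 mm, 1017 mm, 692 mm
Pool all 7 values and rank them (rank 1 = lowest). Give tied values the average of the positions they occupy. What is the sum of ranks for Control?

6

Sorted (ascending): 589, 692, 692, 1017, 1223, 1285, 1285
The 2 values of 692 occupy positions 2–3 → average rank (2+3)/2 = 2.5.
The 2 values of 1285 occupy positions 6–7 → average rank (6+7)/2 = 6.5.
Control values → pooled ranks: 589→1, 1223→5
Rank sum = 1 + 5 = 6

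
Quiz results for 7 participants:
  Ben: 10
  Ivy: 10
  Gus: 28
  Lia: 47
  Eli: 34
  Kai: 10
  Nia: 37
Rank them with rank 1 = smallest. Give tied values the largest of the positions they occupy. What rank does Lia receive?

Sorted (ascending): 10, 10, 10, 28, 34, 37, 47
The 3 values of 10 occupy positions 1–3 → each gets rank 3.
Lia has value 47 → rank 7.

7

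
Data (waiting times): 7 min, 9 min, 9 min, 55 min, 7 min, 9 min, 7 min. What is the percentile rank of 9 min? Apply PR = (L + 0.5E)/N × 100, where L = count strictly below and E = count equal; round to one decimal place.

64.3

N = 7.
Strictly below 9: 3. Equal to 9: 3.
PR = (3 + 0.5·3)/7 × 100 = 64.3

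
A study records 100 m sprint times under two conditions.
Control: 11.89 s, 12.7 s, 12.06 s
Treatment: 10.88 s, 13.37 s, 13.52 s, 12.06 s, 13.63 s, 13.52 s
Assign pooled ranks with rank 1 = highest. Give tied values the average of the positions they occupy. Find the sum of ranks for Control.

19.5

Sorted (descending): 13.63, 13.52, 13.52, 13.37, 12.7, 12.06, 12.06, 11.89, 10.88
The 2 values of 13.52 occupy positions 2–3 → average rank (2+3)/2 = 2.5.
The 2 values of 12.06 occupy positions 6–7 → average rank (6+7)/2 = 6.5.
Control values → pooled ranks: 11.89→8, 12.7→5, 12.06→6.5
Rank sum = 8 + 5 + 6.5 = 19.5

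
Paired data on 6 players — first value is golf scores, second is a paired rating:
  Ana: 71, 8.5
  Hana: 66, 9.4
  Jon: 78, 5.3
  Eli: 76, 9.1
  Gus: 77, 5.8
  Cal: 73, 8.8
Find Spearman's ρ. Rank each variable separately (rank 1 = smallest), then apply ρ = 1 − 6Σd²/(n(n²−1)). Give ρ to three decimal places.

Ranks of variable 1: 2, 1, 6, 4, 5, 3
Ranks of variable 2: 3, 6, 1, 5, 2, 4
d = r₁ − r₂: -1, -5, 5, -1, 3, -1
d²: 1, 25, 25, 1, 9, 1; Σd² = 62
ρ = 1 − 6·62/(6·35) = 1 − 372/210 = -0.771

-0.771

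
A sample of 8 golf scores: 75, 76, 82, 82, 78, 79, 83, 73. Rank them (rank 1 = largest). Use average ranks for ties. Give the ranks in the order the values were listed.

7, 6, 2.5, 2.5, 5, 4, 1, 8

Sorted (descending): 83, 82, 82, 79, 78, 76, 75, 73
The 2 values of 82 occupy positions 2–3 → average rank (2+3)/2 = 2.5.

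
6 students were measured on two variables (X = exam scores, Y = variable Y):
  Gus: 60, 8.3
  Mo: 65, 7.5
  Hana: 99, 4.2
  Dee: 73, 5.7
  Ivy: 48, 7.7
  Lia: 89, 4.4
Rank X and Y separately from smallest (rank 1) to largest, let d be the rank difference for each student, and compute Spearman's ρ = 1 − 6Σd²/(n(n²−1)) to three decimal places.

-0.943

Ranks of variable 1: 2, 3, 6, 4, 1, 5
Ranks of variable 2: 6, 4, 1, 3, 5, 2
d = r₁ − r₂: -4, -1, 5, 1, -4, 3
d²: 16, 1, 25, 1, 16, 9; Σd² = 68
ρ = 1 − 6·68/(6·35) = 1 − 408/210 = -0.943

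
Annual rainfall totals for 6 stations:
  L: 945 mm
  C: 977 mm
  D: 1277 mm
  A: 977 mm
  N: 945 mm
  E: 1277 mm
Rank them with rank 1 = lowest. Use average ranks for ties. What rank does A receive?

3.5

Sorted (ascending): 945, 945, 977, 977, 1277, 1277
The 2 values of 945 occupy positions 1–2 → average rank (1+2)/2 = 1.5.
The 2 values of 977 occupy positions 3–4 → average rank (3+4)/2 = 3.5.
The 2 values of 1277 occupy positions 5–6 → average rank (5+6)/2 = 5.5.
A has value 977 mm → rank 3.5.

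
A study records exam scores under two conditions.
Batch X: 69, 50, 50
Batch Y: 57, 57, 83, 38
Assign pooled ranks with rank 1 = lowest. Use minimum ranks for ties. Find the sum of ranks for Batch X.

10

Sorted (ascending): 38, 50, 50, 57, 57, 69, 83
The 2 values of 50 occupy positions 2–3 → each gets rank 2.
The 2 values of 57 occupy positions 4–5 → each gets rank 4.
Batch X values → pooled ranks: 69→6, 50→2, 50→2
Rank sum = 6 + 2 + 2 = 10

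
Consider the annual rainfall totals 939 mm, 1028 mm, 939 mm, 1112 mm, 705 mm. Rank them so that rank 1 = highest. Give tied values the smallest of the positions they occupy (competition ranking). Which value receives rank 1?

1112

Sorted (descending): 1112, 1028, 939, 939, 705
The 2 values of 939 occupy positions 3–4 → each gets rank 3.
Rank 1 → value 1112.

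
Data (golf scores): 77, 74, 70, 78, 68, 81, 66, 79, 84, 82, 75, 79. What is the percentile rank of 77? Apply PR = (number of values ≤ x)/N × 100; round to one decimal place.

50.0

N = 12.
Strictly below 77: 5. Equal to 77: 1.
PR = 6/12 × 100 = 50.0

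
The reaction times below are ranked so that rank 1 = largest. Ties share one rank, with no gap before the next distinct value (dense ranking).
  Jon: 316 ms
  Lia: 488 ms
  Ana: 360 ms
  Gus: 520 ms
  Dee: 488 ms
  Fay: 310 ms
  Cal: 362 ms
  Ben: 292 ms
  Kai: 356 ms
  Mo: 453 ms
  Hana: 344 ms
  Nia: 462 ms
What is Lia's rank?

2

Sorted (descending): 520, 488, 488, 462, 453, 362, 360, 356, 344, 316, 310, 292
The 2 values of 488 share dense rank 2.
Remaining distinct values take the next consecutive integers.
Lia has value 488 ms → rank 2.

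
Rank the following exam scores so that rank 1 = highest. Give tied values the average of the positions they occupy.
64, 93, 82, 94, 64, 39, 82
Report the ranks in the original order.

Sorted (descending): 94, 93, 82, 82, 64, 64, 39
The 2 values of 82 occupy positions 3–4 → average rank (3+4)/2 = 3.5.
The 2 values of 64 occupy positions 5–6 → average rank (5+6)/2 = 5.5.

5.5, 2, 3.5, 1, 5.5, 7, 3.5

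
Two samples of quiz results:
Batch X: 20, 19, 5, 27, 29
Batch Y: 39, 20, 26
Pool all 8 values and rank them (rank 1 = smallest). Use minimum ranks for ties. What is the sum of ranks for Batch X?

Sorted (ascending): 5, 19, 20, 20, 26, 27, 29, 39
The 2 values of 20 occupy positions 3–4 → each gets rank 3.
Batch X values → pooled ranks: 20→3, 19→2, 5→1, 27→6, 29→7
Rank sum = 3 + 2 + 1 + 6 + 7 = 19

19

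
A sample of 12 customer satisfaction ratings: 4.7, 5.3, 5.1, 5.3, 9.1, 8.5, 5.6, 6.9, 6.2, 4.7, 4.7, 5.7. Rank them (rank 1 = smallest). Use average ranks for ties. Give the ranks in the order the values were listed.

Sorted (ascending): 4.7, 4.7, 4.7, 5.1, 5.3, 5.3, 5.6, 5.7, 6.2, 6.9, 8.5, 9.1
The 3 values of 4.7 occupy positions 1–3 → average rank 2.
The 2 values of 5.3 occupy positions 5–6 → average rank (5+6)/2 = 5.5.

2, 5.5, 4, 5.5, 12, 11, 7, 10, 9, 2, 2, 8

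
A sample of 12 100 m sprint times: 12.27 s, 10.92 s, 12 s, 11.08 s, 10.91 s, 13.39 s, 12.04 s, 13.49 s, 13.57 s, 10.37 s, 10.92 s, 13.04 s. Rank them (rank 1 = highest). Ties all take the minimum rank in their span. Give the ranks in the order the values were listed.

Sorted (descending): 13.57, 13.49, 13.39, 13.04, 12.27, 12.04, 12, 11.08, 10.92, 10.92, 10.91, 10.37
The 2 values of 10.92 occupy positions 9–10 → each gets rank 9.

5, 9, 7, 8, 11, 3, 6, 2, 1, 12, 9, 4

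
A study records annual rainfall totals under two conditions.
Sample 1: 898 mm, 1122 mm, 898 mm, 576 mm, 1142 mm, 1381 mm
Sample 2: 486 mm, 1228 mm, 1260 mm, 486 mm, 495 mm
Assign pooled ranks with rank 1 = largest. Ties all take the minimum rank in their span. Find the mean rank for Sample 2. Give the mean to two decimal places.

Sorted (descending): 1381, 1260, 1228, 1142, 1122, 898, 898, 576, 495, 486, 486
The 2 values of 898 occupy positions 6–7 → each gets rank 6.
The 2 values of 486 occupy positions 10–11 → each gets rank 10.
Sample 2 values → pooled ranks: 486→10, 1228→3, 1260→2, 486→10, 495→9
Mean rank = (10 + 3 + 2 + 10 + 9) / 5 = 6.80

6.80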